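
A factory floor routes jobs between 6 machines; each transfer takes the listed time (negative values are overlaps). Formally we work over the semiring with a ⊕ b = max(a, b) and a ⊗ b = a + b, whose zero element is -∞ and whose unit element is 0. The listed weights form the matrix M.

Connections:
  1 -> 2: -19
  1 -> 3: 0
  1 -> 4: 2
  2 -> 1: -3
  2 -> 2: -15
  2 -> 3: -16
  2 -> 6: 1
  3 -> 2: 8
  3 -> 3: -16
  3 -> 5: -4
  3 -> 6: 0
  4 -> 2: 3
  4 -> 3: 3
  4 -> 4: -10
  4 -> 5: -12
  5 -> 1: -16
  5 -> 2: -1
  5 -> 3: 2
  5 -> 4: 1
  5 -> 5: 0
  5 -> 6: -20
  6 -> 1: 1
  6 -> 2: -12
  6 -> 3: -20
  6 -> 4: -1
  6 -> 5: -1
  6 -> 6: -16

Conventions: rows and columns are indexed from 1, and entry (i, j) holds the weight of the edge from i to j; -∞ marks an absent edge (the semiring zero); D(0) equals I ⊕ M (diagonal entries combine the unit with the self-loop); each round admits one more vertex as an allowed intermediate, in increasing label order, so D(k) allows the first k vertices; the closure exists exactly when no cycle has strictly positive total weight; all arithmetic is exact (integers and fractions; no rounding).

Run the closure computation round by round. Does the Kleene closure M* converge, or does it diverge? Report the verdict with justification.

D(0):
  [0, -19, 0, 2, -∞, -∞]
  [-3, 0, -16, -∞, -∞, 1]
  [-∞, 8, 0, -∞, -4, 0]
  [-∞, 3, 3, 0, -12, -∞]
  [-16, -1, 2, 1, 0, -20]
  [1, -12, -20, -1, -1, 0]
D(1):
  [0, -19, 0, 2, -∞, -∞]
  [-3, 0, -3, -1, -∞, 1]
  [-∞, 8, 0, -∞, -4, 0]
  [-∞, 3, 3, 0, -12, -∞]
  [-16, -1, 2, 1, 0, -20]
  [1, -12, 1, 3, -1, 0]
Detection: at round 2, diagonal entry (3, 3) turns strictly positive.
Key observation: the cycle 3->2->1->3 has total weight 8 + (-3) + 0, which is strictly positive.
Answer: DIVERGES — positive cycle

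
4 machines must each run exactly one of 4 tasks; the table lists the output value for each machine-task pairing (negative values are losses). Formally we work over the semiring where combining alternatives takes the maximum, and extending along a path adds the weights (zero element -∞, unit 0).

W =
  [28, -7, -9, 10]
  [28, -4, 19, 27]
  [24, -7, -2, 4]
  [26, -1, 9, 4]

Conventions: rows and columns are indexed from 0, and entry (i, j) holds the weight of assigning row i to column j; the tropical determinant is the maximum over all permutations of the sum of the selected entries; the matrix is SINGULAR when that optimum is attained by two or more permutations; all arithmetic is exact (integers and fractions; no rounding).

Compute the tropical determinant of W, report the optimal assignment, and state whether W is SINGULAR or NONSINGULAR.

σ = (0, 1, 2, 3): 28 + (-4) + (-2) + 4 = 26
σ = (0, 1, 3, 2): 28 + (-4) + 4 + 9 = 37
σ = (0, 2, 1, 3): 28 + 19 + (-7) + 4 = 44
σ = (0, 2, 3, 1): 28 + 19 + 4 + (-1) = 50
σ = (0, 3, 1, 2): 28 + 27 + (-7) + 9 = 57
σ = (0, 3, 2, 1): 28 + 27 + (-2) + (-1) = 52
σ = (1, 0, 2, 3): (-7) + 28 + (-2) + 4 = 23
σ = (1, 0, 3, 2): (-7) + 28 + 4 + 9 = 34
σ = (1, 2, 0, 3): (-7) + 19 + 24 + 4 = 40
σ = (1, 2, 3, 0): (-7) + 19 + 4 + 26 = 42
σ = (1, 3, 0, 2): (-7) + 27 + 24 + 9 = 53
σ = (1, 3, 2, 0): (-7) + 27 + (-2) + 26 = 44
σ = (2, 0, 1, 3): (-9) + 28 + (-7) + 4 = 16
σ = (2, 0, 3, 1): (-9) + 28 + 4 + (-1) = 22
σ = (2, 1, 0, 3): (-9) + (-4) + 24 + 4 = 15
σ = (2, 1, 3, 0): (-9) + (-4) + 4 + 26 = 17
σ = (2, 3, 0, 1): (-9) + 27 + 24 + (-1) = 41
σ = (2, 3, 1, 0): (-9) + 27 + (-7) + 26 = 37
σ = (3, 0, 1, 2): 10 + 28 + (-7) + 9 = 40
σ = (3, 0, 2, 1): 10 + 28 + (-2) + (-1) = 35
σ = (3, 1, 0, 2): 10 + (-4) + 24 + 9 = 39
σ = (3, 1, 2, 0): 10 + (-4) + (-2) + 26 = 30
σ = (3, 2, 0, 1): 10 + 19 + 24 + (-1) = 52
σ = (3, 2, 1, 0): 10 + 19 + (-7) + 26 = 48
Optimal value attained by: σ = (0, 3, 1, 2).
Answer: det⊕(W) = 57; verdict: NONSINGULAR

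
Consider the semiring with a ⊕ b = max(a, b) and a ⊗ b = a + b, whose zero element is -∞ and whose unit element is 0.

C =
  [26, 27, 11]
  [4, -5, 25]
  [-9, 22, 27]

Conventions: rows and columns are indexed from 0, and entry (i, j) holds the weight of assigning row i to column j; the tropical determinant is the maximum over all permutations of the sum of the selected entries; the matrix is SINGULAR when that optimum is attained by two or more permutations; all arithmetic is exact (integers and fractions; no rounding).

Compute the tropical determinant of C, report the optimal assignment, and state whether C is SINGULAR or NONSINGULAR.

σ = (0, 1, 2): 26 + (-5) + 27 = 48
σ = (0, 2, 1): 26 + 25 + 22 = 73
σ = (1, 0, 2): 27 + 4 + 27 = 58
σ = (1, 2, 0): 27 + 25 + (-9) = 43
σ = (2, 0, 1): 11 + 4 + 22 = 37
σ = (2, 1, 0): 11 + (-5) + (-9) = -3
Optimal value attained by: σ = (0, 2, 1).
Answer: det⊕(C) = 73; verdict: NONSINGULAR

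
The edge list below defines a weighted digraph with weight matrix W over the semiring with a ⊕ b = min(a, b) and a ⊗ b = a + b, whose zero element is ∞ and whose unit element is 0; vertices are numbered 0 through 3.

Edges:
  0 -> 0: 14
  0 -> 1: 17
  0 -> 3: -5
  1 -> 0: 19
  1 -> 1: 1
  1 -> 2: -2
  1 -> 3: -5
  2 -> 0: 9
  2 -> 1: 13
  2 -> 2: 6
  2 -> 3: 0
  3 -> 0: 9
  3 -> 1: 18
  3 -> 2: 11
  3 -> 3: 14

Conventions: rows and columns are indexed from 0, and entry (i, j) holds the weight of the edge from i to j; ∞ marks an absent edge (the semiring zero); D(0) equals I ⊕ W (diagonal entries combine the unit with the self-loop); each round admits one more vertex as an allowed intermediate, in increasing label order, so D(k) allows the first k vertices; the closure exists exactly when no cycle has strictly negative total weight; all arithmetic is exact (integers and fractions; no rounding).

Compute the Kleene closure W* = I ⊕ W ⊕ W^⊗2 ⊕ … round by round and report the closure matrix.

D(0):
  [0, 17, ∞, -5]
  [19, 0, -2, -5]
  [9, 13, 0, 0]
  [9, 18, 11, 0]
D(1):
  [0, 17, ∞, -5]
  [19, 0, -2, -5]
  [9, 13, 0, 0]
  [9, 18, 11, 0]
D(2):
  [0, 17, 15, -5]
  [19, 0, -2, -5]
  [9, 13, 0, 0]
  [9, 18, 11, 0]
D(3):
  [0, 17, 15, -5]
  [7, 0, -2, -5]
  [9, 13, 0, 0]
  [9, 18, 11, 0]
D(4):
  [0, 13, 6, -5]
  [4, 0, -2, -5]
  [9, 13, 0, 0]
  [9, 18, 11, 0]
Answer: W* = [[0, 13, 6, -5], [4, 0, -2, -5], [9, 13, 0, 0], [9, 18, 11, 0]]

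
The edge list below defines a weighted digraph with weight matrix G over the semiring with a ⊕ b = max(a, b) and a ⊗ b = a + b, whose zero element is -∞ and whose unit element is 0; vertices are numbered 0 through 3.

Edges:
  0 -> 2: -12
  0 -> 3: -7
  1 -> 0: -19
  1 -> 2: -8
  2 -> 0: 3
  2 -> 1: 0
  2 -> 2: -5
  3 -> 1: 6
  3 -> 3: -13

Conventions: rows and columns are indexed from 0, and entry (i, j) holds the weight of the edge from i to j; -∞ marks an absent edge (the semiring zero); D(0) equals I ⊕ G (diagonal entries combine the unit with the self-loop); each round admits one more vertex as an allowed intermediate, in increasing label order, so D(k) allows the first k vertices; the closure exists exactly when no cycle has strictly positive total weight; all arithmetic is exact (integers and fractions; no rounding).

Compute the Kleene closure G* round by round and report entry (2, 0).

D(0):
  [0, -∞, -12, -7]
  [-19, 0, -8, -∞]
  [3, 0, 0, -∞]
  [-∞, 6, -∞, 0]
D(1):
  [0, -∞, -12, -7]
  [-19, 0, -8, -26]
  [3, 0, 0, -4]
  [-∞, 6, -∞, 0]
D(2):
  [0, -∞, -12, -7]
  [-19, 0, -8, -26]
  [3, 0, 0, -4]
  [-13, 6, -2, 0]
D(3):
  [0, -12, -12, -7]
  [-5, 0, -8, -12]
  [3, 0, 0, -4]
  [1, 6, -2, 0]
D(4):
  [0, -1, -9, -7]
  [-5, 0, -8, -12]
  [3, 2, 0, -4]
  [1, 6, -2, 0]
Answer: G*[2][0] = 3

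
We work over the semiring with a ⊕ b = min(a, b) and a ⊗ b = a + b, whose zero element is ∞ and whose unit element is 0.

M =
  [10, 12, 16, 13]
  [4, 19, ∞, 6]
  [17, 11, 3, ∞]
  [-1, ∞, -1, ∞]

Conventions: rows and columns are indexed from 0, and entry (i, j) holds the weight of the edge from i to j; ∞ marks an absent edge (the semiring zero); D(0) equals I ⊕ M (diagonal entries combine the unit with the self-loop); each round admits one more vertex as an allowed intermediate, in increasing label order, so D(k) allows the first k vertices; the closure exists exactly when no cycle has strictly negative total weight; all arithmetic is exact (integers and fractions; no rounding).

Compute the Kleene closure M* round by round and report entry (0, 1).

D(0):
  [0, 12, 16, 13]
  [4, 0, ∞, 6]
  [17, 11, 0, ∞]
  [-1, ∞, -1, 0]
D(1):
  [0, 12, 16, 13]
  [4, 0, 20, 6]
  [17, 11, 0, 30]
  [-1, 11, -1, 0]
D(2):
  [0, 12, 16, 13]
  [4, 0, 20, 6]
  [15, 11, 0, 17]
  [-1, 11, -1, 0]
D(3):
  [0, 12, 16, 13]
  [4, 0, 20, 6]
  [15, 11, 0, 17]
  [-1, 10, -1, 0]
D(4):
  [0, 12, 12, 13]
  [4, 0, 5, 6]
  [15, 11, 0, 17]
  [-1, 10, -1, 0]
Answer: M*[0][1] = 12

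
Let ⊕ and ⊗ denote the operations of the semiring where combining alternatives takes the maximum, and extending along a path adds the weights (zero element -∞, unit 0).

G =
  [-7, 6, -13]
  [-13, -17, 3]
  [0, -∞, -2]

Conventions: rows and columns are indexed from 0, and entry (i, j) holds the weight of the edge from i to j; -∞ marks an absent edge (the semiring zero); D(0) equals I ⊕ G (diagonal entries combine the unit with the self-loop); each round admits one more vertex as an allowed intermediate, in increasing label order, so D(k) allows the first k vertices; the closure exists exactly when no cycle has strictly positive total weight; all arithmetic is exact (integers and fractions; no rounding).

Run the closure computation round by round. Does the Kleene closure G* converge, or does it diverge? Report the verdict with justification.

D(0):
  [0, 6, -13]
  [-13, 0, 3]
  [0, -∞, 0]
D(1):
  [0, 6, -13]
  [-13, 0, 3]
  [0, 6, 0]
Detection: at round 2, diagonal entry (2, 2) turns strictly positive.
Key observation: the cycle 2->0->1->2 has total weight 0 + 6 + 3, which is strictly positive.
Answer: DIVERGES — positive cycle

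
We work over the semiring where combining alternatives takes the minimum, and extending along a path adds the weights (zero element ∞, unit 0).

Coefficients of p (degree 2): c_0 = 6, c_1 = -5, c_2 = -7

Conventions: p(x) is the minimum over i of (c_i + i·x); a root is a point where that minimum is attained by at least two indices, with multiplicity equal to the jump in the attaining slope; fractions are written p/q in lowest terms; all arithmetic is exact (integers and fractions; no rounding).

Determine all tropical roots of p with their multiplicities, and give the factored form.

hull edge (i=0, c=6) to (i=1, c=-5): slope -11, span 1
hull edge (i=1, c=-5) to (i=2, c=-7): slope -2, span 1
Factored form: p(x) = -7 ⊗ (x ⊕ 2) ⊗ (x ⊕ 11)
Answer: roots = 2 (mult 1), 11 (mult 1)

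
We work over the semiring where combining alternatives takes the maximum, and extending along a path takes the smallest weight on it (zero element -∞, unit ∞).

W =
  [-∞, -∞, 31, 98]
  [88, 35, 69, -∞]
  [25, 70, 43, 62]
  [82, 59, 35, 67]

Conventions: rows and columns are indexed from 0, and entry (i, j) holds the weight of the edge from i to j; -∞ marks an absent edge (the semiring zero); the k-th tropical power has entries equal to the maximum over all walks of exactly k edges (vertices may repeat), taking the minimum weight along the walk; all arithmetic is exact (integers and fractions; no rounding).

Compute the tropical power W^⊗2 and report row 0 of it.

W^⊗2:
  [82, 59, 35, 67]
  [35, 69, 43, 88]
  [70, 59, 69, 62]
  [67, 59, 59, 82]
Answer: row 0 of W^⊗2 = [82, 59, 35, 67]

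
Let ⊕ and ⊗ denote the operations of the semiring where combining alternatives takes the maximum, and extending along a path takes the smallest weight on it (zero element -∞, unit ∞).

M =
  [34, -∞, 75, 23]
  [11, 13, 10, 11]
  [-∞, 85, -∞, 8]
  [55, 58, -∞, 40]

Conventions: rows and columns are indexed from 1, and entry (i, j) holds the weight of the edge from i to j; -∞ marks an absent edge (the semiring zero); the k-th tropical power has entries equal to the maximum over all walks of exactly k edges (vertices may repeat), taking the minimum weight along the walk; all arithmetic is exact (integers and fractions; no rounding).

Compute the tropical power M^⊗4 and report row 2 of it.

M^⊗2:
  [34, 75, 34, 23]
  [11, 13, 11, 11]
  [11, 13, 10, 11]
  [40, 40, 55, 40]
M^⊗3:
  [34, 34, 34, 23]
  [11, 13, 11, 11]
  [11, 13, 11, 11]
  [40, 55, 40, 40]
M^⊗4:
  [34, 34, 34, 23]
  [11, 13, 11, 11]
  [11, 13, 11, 11]
  [40, 40, 40, 40]
Answer: row 2 of M^⊗4 = [11, 13, 11, 11]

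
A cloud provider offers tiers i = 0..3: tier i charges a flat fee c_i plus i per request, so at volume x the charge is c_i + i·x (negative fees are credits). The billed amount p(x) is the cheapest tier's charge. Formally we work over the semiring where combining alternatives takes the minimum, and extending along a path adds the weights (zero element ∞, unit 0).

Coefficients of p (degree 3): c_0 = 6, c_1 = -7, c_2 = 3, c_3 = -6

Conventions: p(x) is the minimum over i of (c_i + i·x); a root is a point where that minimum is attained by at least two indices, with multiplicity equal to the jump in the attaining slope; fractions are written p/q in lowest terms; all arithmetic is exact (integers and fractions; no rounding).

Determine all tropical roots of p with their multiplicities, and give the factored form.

hull edge (i=0, c=6) to (i=1, c=-7): slope -13, span 1
hull edge (i=1, c=-7) to (i=3, c=-6): slope 1/2, span 2
Factored form: p(x) = -6 ⊗ (x ⊕ (-1/2)) ⊗ (x ⊕ (-1/2)) ⊗ (x ⊕ 13)
Answer: roots = -1/2 (mult 2), 13 (mult 1)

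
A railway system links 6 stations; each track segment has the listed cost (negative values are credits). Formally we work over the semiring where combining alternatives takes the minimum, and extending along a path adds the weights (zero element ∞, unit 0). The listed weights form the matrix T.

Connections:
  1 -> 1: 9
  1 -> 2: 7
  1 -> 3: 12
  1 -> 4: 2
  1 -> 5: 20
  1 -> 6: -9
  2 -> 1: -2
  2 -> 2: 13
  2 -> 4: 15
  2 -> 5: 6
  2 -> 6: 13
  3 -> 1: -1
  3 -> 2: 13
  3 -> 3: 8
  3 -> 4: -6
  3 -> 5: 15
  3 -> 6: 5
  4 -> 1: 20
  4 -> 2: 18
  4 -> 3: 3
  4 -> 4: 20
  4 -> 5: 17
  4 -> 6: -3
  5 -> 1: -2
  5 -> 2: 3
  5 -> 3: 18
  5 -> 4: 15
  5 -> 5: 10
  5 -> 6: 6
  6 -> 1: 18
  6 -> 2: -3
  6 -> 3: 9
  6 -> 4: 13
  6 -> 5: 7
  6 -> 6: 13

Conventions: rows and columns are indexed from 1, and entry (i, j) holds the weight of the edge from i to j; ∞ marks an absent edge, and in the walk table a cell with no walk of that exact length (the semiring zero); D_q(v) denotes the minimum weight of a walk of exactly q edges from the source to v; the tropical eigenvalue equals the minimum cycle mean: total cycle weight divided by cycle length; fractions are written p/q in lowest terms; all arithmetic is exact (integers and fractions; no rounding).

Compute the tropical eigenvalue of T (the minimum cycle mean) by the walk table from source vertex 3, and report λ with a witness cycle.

q=0: [∞, ∞, 0, ∞, ∞, ∞]
q=1: [-1, 13, 8, -6, 15, 5]
q=2: [7, 2, -3, 1, 11, -10]
q=3: [-4, -13, -1, -9, -3, -2]
q=4: [-15, -5, -6, -7, -7, -13]
q=5: [-9, -16, -4, -13, -6, -24]
q=6: [-18, -27, -15, -11, -17, -18]
Optimal cycle mean attained by: cycle 1->6->2->1, total (-9) + (-3) + (-2), length 3.
Answer: λ = -14/3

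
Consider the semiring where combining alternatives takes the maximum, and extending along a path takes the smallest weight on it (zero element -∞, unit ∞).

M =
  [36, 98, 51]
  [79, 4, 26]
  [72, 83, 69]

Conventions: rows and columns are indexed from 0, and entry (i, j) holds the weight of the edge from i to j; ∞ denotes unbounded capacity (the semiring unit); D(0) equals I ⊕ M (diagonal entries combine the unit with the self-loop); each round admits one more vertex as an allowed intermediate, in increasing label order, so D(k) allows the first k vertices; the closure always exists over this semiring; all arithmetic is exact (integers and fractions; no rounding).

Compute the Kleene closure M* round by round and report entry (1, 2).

D(0):
  [∞, 98, 51]
  [79, ∞, 26]
  [72, 83, ∞]
D(1):
  [∞, 98, 51]
  [79, ∞, 51]
  [72, 83, ∞]
D(2):
  [∞, 98, 51]
  [79, ∞, 51]
  [79, 83, ∞]
D(3):
  [∞, 98, 51]
  [79, ∞, 51]
  [79, 83, ∞]
Answer: M*[1][2] = 51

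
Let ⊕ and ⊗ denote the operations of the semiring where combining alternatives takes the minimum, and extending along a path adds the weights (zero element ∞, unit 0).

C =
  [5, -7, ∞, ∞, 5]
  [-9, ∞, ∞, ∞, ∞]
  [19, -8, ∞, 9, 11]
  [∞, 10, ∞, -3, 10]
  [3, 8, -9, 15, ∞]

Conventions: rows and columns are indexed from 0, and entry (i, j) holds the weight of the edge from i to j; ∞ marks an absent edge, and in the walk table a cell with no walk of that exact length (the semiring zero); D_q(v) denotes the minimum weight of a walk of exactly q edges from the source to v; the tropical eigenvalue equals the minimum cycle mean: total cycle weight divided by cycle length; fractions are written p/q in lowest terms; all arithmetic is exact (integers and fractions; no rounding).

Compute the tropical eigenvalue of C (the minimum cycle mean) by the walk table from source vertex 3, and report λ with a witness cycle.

q=0: [∞, ∞, ∞, 0, ∞]
q=1: [∞, 10, ∞, -3, 10]
q=2: [1, 7, 1, -6, 7]
q=3: [-2, -7, -2, -9, 4]
q=4: [-16, -10, -5, -12, 1]
q=5: [-19, -23, -8, -15, -11]
Optimal cycle mean attained by: cycle 0->1->0, total (-7) + (-9), length 2.
Answer: λ = -8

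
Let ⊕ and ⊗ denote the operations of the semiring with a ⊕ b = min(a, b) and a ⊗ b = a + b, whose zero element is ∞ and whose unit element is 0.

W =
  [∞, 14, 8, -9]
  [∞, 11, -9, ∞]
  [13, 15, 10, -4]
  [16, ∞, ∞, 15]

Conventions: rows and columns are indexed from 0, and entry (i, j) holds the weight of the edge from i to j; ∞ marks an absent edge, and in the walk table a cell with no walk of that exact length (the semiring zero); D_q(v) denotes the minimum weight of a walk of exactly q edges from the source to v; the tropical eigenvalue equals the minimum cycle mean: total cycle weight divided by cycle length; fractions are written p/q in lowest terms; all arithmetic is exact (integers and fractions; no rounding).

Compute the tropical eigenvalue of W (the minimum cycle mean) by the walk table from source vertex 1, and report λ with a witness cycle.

q=0: [∞, 0, ∞, ∞]
q=1: [∞, 11, -9, ∞]
q=2: [4, 6, 1, -13]
q=3: [3, 16, -3, -5]
q=4: [10, 12, 7, -7]
Optimal cycle mean attained by: cycle 1->2->1, total (-9) + 15, length 2.
Answer: λ = 3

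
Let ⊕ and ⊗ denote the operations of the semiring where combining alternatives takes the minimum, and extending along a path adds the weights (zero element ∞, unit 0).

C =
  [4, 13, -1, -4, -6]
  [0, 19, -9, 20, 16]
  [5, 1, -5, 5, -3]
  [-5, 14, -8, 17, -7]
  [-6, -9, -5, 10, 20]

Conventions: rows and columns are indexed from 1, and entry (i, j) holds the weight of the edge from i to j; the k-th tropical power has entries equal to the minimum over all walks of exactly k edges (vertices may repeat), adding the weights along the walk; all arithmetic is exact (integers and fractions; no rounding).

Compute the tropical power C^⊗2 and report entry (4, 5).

C^⊗2:
  [-12, -15, -12, 0, -11]
  [-4, -8, -14, -4, -12]
  [-9, -12, -10, 0, -8]
  [-13, -16, -13, -9, -11]
  [-9, -4, -18, -10, -12]
Key observation: the optimum is the walk 4->1->5, with weight (-5) + (-6) = -11.
Optimal value attained by: walk 4->1->5.
Answer: (C^⊗2)[4][5] = -11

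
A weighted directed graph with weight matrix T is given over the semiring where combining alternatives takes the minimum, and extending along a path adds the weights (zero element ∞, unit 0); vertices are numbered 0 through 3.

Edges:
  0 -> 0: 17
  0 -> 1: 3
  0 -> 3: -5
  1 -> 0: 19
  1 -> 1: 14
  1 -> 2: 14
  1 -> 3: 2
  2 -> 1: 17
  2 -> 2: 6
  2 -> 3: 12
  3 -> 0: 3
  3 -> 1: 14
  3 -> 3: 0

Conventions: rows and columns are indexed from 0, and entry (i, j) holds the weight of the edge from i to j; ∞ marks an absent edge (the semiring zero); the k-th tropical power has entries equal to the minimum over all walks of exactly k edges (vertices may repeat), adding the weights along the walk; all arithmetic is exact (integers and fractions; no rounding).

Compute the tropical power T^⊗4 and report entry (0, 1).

T^⊗2:
  [-2, 9, 17, -5]
  [5, 16, 20, 2]
  [15, 23, 12, 12]
  [3, 6, 28, -2]
T^⊗3:
  [-2, 1, 23, -7]
  [5, 8, 26, 0]
  [15, 18, 18, 10]
  [1, 6, 20, -2]
T^⊗4:
  [-4, 1, 15, -7]
  [3, 8, 22, 0]
  [13, 18, 24, 10]
  [1, 4, 20, -4]
Key observation: the optimum is the walk 0->3->3->0->1, with weight (-5) + 0 + 3 + 3 = 1.
Optimal value attained by: walk 0->3->3->0->1.
Answer: (T^⊗4)[0][1] = 1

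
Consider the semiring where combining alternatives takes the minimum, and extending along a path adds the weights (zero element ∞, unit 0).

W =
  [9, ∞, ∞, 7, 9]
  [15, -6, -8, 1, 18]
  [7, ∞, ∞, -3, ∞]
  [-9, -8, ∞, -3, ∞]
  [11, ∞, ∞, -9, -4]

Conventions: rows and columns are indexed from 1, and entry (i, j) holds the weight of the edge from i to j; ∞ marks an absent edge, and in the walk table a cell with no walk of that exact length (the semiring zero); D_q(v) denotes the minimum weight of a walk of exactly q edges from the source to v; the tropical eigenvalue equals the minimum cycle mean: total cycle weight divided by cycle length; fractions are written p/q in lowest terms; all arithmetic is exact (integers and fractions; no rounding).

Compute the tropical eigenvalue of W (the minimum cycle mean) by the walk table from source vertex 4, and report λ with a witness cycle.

q=0: [∞, ∞, ∞, 0, ∞]
q=1: [-9, -8, ∞, -3, ∞]
q=2: [-12, -14, -16, -7, 0]
q=3: [-16, -20, -22, -19, -4]
q=4: [-28, -27, -28, -25, -8]
q=5: [-34, -33, -35, -31, -19]
Optimal cycle mean attained by: cycle 2->3->4->2, total (-8) + (-3) + (-8), length 3.
Answer: λ = -19/3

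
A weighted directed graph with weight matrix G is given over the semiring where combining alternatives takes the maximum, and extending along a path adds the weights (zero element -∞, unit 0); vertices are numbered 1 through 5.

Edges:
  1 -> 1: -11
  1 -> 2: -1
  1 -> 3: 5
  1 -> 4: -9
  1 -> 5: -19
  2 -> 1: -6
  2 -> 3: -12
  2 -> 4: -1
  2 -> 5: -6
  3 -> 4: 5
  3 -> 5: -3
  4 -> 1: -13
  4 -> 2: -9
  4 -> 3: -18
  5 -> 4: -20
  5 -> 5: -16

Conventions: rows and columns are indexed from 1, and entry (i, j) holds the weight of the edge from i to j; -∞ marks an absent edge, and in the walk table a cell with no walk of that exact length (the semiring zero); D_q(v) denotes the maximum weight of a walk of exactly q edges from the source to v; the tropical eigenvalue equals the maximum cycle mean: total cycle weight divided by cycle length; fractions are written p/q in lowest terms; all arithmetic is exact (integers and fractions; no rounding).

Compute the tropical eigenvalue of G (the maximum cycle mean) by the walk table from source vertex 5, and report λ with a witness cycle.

q=0: [-∞, -∞, -∞, -∞, 0]
q=1: [-∞, -∞, -∞, -20, -16]
q=2: [-33, -29, -38, -36, -32]
q=3: [-35, -34, -28, -30, -35]
q=4: [-40, -36, -30, -23, -31]
q=5: [-36, -32, -35, -25, -33]
Optimal cycle mean attained by: cycle 1->3->4->1, total 5 + 5 + (-13), length 3.
Answer: λ = -1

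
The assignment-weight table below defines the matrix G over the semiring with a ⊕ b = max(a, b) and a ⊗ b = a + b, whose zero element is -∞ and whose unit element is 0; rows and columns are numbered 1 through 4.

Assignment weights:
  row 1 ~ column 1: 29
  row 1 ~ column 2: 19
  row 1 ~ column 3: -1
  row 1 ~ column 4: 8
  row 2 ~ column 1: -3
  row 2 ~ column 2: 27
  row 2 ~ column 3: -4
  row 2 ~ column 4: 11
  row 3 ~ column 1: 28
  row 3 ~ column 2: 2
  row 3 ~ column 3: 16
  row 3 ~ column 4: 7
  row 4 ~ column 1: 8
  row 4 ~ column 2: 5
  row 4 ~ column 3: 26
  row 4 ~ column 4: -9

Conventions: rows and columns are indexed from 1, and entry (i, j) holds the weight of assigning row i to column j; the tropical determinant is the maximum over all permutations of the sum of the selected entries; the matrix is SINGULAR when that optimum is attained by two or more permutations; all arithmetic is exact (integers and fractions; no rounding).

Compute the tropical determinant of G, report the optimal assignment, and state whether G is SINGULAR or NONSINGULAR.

σ = (1, 2, 3, 4): 29 + 27 + 16 + (-9) = 63
σ = (1, 2, 4, 3): 29 + 27 + 7 + 26 = 89
σ = (1, 3, 2, 4): 29 + (-4) + 2 + (-9) = 18
σ = (1, 3, 4, 2): 29 + (-4) + 7 + 5 = 37
σ = (1, 4, 2, 3): 29 + 11 + 2 + 26 = 68
σ = (1, 4, 3, 2): 29 + 11 + 16 + 5 = 61
σ = (2, 1, 3, 4): 19 + (-3) + 16 + (-9) = 23
σ = (2, 1, 4, 3): 19 + (-3) + 7 + 26 = 49
σ = (2, 3, 1, 4): 19 + (-4) + 28 + (-9) = 34
σ = (2, 3, 4, 1): 19 + (-4) + 7 + 8 = 30
σ = (2, 4, 1, 3): 19 + 11 + 28 + 26 = 84
σ = (2, 4, 3, 1): 19 + 11 + 16 + 8 = 54
σ = (3, 1, 2, 4): (-1) + (-3) + 2 + (-9) = -11
σ = (3, 1, 4, 2): (-1) + (-3) + 7 + 5 = 8
σ = (3, 2, 1, 4): (-1) + 27 + 28 + (-9) = 45
σ = (3, 2, 4, 1): (-1) + 27 + 7 + 8 = 41
σ = (3, 4, 1, 2): (-1) + 11 + 28 + 5 = 43
σ = (3, 4, 2, 1): (-1) + 11 + 2 + 8 = 20
σ = (4, 1, 2, 3): 8 + (-3) + 2 + 26 = 33
σ = (4, 1, 3, 2): 8 + (-3) + 16 + 5 = 26
σ = (4, 2, 1, 3): 8 + 27 + 28 + 26 = 89
σ = (4, 2, 3, 1): 8 + 27 + 16 + 8 = 59
σ = (4, 3, 1, 2): 8 + (-4) + 28 + 5 = 37
σ = (4, 3, 2, 1): 8 + (-4) + 2 + 8 = 14
Optimal value attained by: σ = (1, 2, 4, 3).
Answer: det⊕(G) = 89; verdict: SINGULAR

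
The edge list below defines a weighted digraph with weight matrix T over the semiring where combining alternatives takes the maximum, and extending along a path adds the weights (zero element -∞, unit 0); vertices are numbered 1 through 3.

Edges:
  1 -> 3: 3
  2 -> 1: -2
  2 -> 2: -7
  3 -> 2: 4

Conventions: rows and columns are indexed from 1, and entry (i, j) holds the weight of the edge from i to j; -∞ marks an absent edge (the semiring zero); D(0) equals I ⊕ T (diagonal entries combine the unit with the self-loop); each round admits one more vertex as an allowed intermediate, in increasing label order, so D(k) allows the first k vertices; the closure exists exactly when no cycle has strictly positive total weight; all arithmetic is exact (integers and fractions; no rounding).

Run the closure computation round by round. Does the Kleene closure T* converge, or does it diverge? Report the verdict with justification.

D(0):
  [0, -∞, 3]
  [-2, 0, -∞]
  [-∞, 4, 0]
D(1):
  [0, -∞, 3]
  [-2, 0, 1]
  [-∞, 4, 0]
Detection: at round 2, diagonal entry (3, 3) turns strictly positive.
Key observation: the cycle 3->2->1->3 has total weight 4 + (-2) + 3, which is strictly positive.
Answer: DIVERGES — positive cycle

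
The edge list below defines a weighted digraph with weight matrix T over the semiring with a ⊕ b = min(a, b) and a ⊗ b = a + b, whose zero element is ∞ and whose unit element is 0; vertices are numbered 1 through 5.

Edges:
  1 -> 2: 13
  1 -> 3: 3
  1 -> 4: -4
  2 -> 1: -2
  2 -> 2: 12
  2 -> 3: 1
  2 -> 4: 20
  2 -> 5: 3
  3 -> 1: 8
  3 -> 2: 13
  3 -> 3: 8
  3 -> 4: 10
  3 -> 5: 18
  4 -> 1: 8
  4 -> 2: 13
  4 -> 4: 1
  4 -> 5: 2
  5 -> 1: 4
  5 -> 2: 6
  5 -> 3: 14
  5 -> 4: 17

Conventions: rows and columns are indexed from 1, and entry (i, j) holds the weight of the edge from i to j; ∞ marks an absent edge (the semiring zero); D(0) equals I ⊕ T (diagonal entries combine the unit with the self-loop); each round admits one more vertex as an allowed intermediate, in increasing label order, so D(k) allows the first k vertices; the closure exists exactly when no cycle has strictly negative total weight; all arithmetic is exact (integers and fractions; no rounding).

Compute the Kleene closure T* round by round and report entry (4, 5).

D(0):
  [0, 13, 3, -4, ∞]
  [-2, 0, 1, 20, 3]
  [8, 13, 0, 10, 18]
  [8, 13, ∞, 0, 2]
  [4, 6, 14, 17, 0]
D(1):
  [0, 13, 3, -4, ∞]
  [-2, 0, 1, -6, 3]
  [8, 13, 0, 4, 18]
  [8, 13, 11, 0, 2]
  [4, 6, 7, 0, 0]
D(2):
  [0, 13, 3, -4, 16]
  [-2, 0, 1, -6, 3]
  [8, 13, 0, 4, 16]
  [8, 13, 11, 0, 2]
  [4, 6, 7, 0, 0]
D(3):
  [0, 13, 3, -4, 16]
  [-2, 0, 1, -6, 3]
  [8, 13, 0, 4, 16]
  [8, 13, 11, 0, 2]
  [4, 6, 7, 0, 0]
D(4):
  [0, 9, 3, -4, -2]
  [-2, 0, 1, -6, -4]
  [8, 13, 0, 4, 6]
  [8, 13, 11, 0, 2]
  [4, 6, 7, 0, 0]
D(5):
  [0, 4, 3, -4, -2]
  [-2, 0, 1, -6, -4]
  [8, 12, 0, 4, 6]
  [6, 8, 9, 0, 2]
  [4, 6, 7, 0, 0]
Answer: T*[4][5] = 2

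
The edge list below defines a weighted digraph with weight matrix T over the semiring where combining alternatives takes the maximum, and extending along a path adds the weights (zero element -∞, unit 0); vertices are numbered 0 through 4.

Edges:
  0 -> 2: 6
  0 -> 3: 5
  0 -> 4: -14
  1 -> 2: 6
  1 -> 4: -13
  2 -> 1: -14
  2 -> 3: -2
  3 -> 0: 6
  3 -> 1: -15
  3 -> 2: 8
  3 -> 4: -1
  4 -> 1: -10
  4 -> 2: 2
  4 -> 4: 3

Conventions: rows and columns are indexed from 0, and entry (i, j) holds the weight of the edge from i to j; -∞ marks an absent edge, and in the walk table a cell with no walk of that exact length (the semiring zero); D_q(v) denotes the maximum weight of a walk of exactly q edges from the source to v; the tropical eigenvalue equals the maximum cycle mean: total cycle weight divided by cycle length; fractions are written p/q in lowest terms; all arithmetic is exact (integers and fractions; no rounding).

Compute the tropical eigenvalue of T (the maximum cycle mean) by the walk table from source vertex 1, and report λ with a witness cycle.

q=0: [-∞, 0, -∞, -∞, -∞]
q=1: [-∞, -∞, 6, -∞, -13]
q=2: [-∞, -8, -11, 4, -10]
q=3: [10, -11, 12, -13, 3]
q=4: [-7, -2, 16, 15, 6]
q=5: [21, 2, 23, 14, 14]
Optimal cycle mean attained by: cycle 0->3->0, total 5 + 6, length 2.
Answer: λ = 11/2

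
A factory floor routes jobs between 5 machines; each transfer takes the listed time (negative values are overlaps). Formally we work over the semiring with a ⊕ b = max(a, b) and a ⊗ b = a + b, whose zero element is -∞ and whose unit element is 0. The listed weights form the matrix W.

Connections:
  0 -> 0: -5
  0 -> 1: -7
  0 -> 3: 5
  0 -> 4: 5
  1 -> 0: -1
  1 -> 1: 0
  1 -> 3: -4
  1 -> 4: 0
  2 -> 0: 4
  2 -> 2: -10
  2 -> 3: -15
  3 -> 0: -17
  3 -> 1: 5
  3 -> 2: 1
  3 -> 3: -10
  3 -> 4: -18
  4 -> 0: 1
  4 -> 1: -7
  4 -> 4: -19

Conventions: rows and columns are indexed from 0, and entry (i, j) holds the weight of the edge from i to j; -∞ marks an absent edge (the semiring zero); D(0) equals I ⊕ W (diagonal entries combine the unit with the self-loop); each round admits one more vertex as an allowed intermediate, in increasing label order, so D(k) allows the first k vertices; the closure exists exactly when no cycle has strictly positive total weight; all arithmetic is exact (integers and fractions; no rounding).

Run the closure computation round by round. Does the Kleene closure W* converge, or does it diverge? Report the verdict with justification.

D(0):
  [0, -7, -∞, 5, 5]
  [-1, 0, -∞, -4, 0]
  [4, -∞, 0, -15, -∞]
  [-17, 5, 1, 0, -18]
  [1, -7, -∞, -∞, 0]
Detection: at round 1, diagonal entry (4, 4) turns strictly positive.
Key observation: the cycle 4->0->4 has total weight 1 + 5, which is strictly positive.
Answer: DIVERGES — positive cycle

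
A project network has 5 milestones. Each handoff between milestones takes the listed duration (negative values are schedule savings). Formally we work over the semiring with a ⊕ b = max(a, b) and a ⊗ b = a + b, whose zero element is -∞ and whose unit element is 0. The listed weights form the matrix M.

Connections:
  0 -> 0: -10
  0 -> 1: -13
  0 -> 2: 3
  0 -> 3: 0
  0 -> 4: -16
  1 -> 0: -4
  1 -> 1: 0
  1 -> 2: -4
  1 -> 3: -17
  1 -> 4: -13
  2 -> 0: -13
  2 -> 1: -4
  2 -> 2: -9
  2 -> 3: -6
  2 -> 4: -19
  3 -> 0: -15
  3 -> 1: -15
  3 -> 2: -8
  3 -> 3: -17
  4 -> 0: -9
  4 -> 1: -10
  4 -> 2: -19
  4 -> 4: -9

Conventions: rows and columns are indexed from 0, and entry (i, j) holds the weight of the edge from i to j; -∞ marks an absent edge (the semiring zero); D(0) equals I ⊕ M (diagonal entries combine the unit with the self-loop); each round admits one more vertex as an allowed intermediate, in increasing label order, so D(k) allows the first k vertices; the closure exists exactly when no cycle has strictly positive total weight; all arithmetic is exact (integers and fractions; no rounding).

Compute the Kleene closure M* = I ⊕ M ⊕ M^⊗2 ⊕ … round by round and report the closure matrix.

D(0):
  [0, -13, 3, 0, -16]
  [-4, 0, -4, -17, -13]
  [-13, -4, 0, -6, -19]
  [-15, -15, -8, 0, -∞]
  [-9, -10, -19, -∞, 0]
D(1):
  [0, -13, 3, 0, -16]
  [-4, 0, -1, -4, -13]
  [-13, -4, 0, -6, -19]
  [-15, -15, -8, 0, -31]
  [-9, -10, -6, -9, 0]
D(2):
  [0, -13, 3, 0, -16]
  [-4, 0, -1, -4, -13]
  [-8, -4, 0, -6, -17]
  [-15, -15, -8, 0, -28]
  [-9, -10, -6, -9, 0]
D(3):
  [0, -1, 3, 0, -14]
  [-4, 0, -1, -4, -13]
  [-8, -4, 0, -6, -17]
  [-15, -12, -8, 0, -25]
  [-9, -10, -6, -9, 0]
D(4):
  [0, -1, 3, 0, -14]
  [-4, 0, -1, -4, -13]
  [-8, -4, 0, -6, -17]
  [-15, -12, -8, 0, -25]
  [-9, -10, -6, -9, 0]
D(5):
  [0, -1, 3, 0, -14]
  [-4, 0, -1, -4, -13]
  [-8, -4, 0, -6, -17]
  [-15, -12, -8, 0, -25]
  [-9, -10, -6, -9, 0]
Answer: M* = [[0, -1, 3, 0, -14], [-4, 0, -1, -4, -13], [-8, -4, 0, -6, -17], [-15, -12, -8, 0, -25], [-9, -10, -6, -9, 0]]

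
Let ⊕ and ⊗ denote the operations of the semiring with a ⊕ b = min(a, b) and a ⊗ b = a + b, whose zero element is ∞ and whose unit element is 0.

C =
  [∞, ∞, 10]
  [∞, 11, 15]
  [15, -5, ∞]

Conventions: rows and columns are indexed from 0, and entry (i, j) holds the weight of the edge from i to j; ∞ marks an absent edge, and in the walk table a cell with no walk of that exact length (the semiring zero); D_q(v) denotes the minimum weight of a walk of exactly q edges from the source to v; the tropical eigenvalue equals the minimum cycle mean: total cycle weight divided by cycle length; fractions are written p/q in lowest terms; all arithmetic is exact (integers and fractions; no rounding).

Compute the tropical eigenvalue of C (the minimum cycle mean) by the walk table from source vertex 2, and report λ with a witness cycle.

q=0: [∞, ∞, 0]
q=1: [15, -5, ∞]
q=2: [∞, 6, 10]
q=3: [25, 5, 21]
Optimal cycle mean attained by: cycle 1->2->1, total 15 + (-5), length 2.
Answer: λ = 5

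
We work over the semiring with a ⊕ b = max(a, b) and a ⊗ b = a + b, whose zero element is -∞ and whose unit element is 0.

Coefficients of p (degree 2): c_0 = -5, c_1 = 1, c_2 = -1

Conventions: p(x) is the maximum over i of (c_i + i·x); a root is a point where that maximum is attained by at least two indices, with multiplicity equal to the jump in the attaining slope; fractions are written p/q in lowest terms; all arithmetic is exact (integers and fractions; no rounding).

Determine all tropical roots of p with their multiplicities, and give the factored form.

hull edge (i=0, c=-5) to (i=1, c=1): slope 6, span 1
hull edge (i=1, c=1) to (i=2, c=-1): slope -2, span 1
Factored form: p(x) = -1 ⊗ (x ⊕ (-6)) ⊗ (x ⊕ 2)
Answer: roots = -6 (mult 1), 2 (mult 1)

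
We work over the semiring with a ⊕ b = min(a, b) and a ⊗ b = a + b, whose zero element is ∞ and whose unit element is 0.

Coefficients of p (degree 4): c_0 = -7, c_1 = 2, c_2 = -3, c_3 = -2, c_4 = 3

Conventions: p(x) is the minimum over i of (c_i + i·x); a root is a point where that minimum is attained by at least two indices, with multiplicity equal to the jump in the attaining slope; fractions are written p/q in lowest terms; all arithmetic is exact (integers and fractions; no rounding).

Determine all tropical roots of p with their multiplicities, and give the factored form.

hull edge (i=0, c=-7) to (i=3, c=-2): slope 5/3, span 3
hull edge (i=3, c=-2) to (i=4, c=3): slope 5, span 1
Factored form: p(x) = 3 ⊗ (x ⊕ (-5)) ⊗ (x ⊕ (-5/3)) ⊗ (x ⊕ (-5/3)) ⊗ (x ⊕ (-5/3))
Answer: roots = -5 (mult 1), -5/3 (mult 3)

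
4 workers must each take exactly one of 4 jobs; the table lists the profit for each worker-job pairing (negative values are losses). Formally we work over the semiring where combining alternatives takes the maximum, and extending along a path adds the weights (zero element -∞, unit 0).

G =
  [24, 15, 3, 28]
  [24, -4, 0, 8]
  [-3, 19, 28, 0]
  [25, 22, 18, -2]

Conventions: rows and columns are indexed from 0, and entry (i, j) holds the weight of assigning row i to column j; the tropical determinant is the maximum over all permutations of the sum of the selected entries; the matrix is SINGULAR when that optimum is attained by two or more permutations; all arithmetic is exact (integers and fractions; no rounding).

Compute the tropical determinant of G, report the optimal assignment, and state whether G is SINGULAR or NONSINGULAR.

σ = (0, 1, 2, 3): 24 + (-4) + 28 + (-2) = 46
σ = (0, 1, 3, 2): 24 + (-4) + 0 + 18 = 38
σ = (0, 2, 1, 3): 24 + 0 + 19 + (-2) = 41
σ = (0, 2, 3, 1): 24 + 0 + 0 + 22 = 46
σ = (0, 3, 1, 2): 24 + 8 + 19 + 18 = 69
σ = (0, 3, 2, 1): 24 + 8 + 28 + 22 = 82
σ = (1, 0, 2, 3): 15 + 24 + 28 + (-2) = 65
σ = (1, 0, 3, 2): 15 + 24 + 0 + 18 = 57
σ = (1, 2, 0, 3): 15 + 0 + (-3) + (-2) = 10
σ = (1, 2, 3, 0): 15 + 0 + 0 + 25 = 40
σ = (1, 3, 0, 2): 15 + 8 + (-3) + 18 = 38
σ = (1, 3, 2, 0): 15 + 8 + 28 + 25 = 76
σ = (2, 0, 1, 3): 3 + 24 + 19 + (-2) = 44
σ = (2, 0, 3, 1): 3 + 24 + 0 + 22 = 49
σ = (2, 1, 0, 3): 3 + (-4) + (-3) + (-2) = -6
σ = (2, 1, 3, 0): 3 + (-4) + 0 + 25 = 24
σ = (2, 3, 0, 1): 3 + 8 + (-3) + 22 = 30
σ = (2, 3, 1, 0): 3 + 8 + 19 + 25 = 55
σ = (3, 0, 1, 2): 28 + 24 + 19 + 18 = 89
σ = (3, 0, 2, 1): 28 + 24 + 28 + 22 = 102
σ = (3, 1, 0, 2): 28 + (-4) + (-3) + 18 = 39
σ = (3, 1, 2, 0): 28 + (-4) + 28 + 25 = 77
σ = (3, 2, 0, 1): 28 + 0 + (-3) + 22 = 47
σ = (3, 2, 1, 0): 28 + 0 + 19 + 25 = 72
Optimal value attained by: σ = (3, 0, 2, 1).
Answer: det⊕(G) = 102; verdict: NONSINGULAR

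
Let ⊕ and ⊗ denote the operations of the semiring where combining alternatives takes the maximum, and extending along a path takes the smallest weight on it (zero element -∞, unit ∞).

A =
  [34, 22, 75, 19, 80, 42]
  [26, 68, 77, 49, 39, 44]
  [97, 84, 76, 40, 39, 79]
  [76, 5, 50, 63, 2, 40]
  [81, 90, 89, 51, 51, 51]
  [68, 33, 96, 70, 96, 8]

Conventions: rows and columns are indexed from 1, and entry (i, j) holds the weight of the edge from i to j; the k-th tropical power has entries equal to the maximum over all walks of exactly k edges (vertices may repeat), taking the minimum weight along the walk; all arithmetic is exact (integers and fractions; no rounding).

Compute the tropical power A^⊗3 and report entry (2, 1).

A^⊗2:
  [80, 80, 80, 51, 51, 75]
  [77, 77, 76, 49, 44, 77]
  [76, 76, 79, 70, 80, 76]
  [63, 50, 75, 63, 76, 50]
  [89, 84, 77, 51, 80, 79]
  [96, 90, 89, 63, 68, 79]
A^⊗3:
  [80, 80, 77, 70, 80, 79]
  [76, 76, 77, 70, 77, 76]
  [80, 80, 80, 70, 76, 79]
  [76, 76, 76, 63, 63, 75]
  [80, 80, 80, 70, 80, 77]
  [89, 84, 79, 70, 80, 79]
Key observation: the optimum is the walk 2->3->3->1, with weight 77 min 76 min 97 = 76.
Optimal value attained by: walk 2->3->3->1.
Answer: (A^⊗3)[2][1] = 76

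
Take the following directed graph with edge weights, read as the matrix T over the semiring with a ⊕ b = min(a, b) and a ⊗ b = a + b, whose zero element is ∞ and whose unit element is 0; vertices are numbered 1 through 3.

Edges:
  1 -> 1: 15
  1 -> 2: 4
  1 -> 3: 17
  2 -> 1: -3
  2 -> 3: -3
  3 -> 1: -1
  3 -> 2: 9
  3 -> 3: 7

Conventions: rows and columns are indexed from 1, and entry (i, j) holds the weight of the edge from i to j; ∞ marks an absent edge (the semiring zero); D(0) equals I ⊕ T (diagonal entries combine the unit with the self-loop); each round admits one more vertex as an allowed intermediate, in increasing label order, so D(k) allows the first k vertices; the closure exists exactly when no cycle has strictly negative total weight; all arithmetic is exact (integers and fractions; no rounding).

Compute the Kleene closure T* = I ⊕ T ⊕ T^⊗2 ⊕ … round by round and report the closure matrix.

D(0):
  [0, 4, 17]
  [-3, 0, -3]
  [-1, 9, 0]
D(1):
  [0, 4, 17]
  [-3, 0, -3]
  [-1, 3, 0]
D(2):
  [0, 4, 1]
  [-3, 0, -3]
  [-1, 3, 0]
D(3):
  [0, 4, 1]
  [-4, 0, -3]
  [-1, 3, 0]
Answer: T* = [[0, 4, 1], [-4, 0, -3], [-1, 3, 0]]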